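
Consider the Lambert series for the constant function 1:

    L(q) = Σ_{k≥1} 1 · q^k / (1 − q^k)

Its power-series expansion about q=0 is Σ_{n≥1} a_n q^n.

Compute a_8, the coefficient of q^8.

n=8: 1·8 2·4 4·2 8·1  f→[1+1+1+1]=4

a_8 = 4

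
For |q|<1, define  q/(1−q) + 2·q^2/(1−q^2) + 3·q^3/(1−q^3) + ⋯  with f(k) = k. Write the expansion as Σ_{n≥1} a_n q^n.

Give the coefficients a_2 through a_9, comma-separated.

n=2: 2·1 1·2  f→[2+1]=3
n=3: 3·1 1·3  f→[3+1]=4
[q^4] f(4)=4,f(2)=2,f(1)=1 ⇒ 7
q^5  k|5↦f(k): 5:5 1:1  a_5=6
q^6  k|6↦f(k): 1:1 2:2 3:3 6:6  a_6=12
d|7:{1,7}  Σf=1+7=8
d|8:{8,4,2,1}  Σf=8+4+2+1=15
n=9: 1·9 3·3 9·1  f→[1+3+9]=13

3, 4, 7, 6, 12, 8, 15, 13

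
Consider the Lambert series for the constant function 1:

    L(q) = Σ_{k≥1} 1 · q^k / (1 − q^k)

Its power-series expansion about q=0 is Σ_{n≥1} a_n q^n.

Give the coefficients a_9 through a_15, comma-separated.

3, 4, 2, 6, 2, 4, 4

n=9: 1·9 3·3 9·1  f→[1+1+1]=3
d|10:{10,5,2,1}  Σf=1+1+1+1=4
q^11  k|11↦f(k): 1:1 11:1  a_11=2
d|12:{1,2,3,4,6,12}  Σf=1+1+1+1+1+1=6
d|13:{1,13}  Σf=1+1=2
q^14  k|14↦f(k): 1:1 2:1 7:1 14:1  a_14=4
q^15  k|15↦f(k): 15:1 5:1 3:1 1:1  a_15=4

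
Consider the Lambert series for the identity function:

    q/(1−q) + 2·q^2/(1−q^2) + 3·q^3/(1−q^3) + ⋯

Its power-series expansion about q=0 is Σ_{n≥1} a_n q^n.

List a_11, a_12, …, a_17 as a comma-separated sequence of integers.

12, 28, 14, 24, 24, 31, 18

n=11: 1·11 11·1  f→[1+11]=12
q^12  k|12↦f(k): 12:12 6:6 4:4 3:3 2:2 1:1  a_12=28
n=13: 1·13 13·1  f→[1+13]=14
n=14: 1·14 2·7 7·2 14·1  f→[1+2+7+14]=24
n=15: 1·15 3·5 5·3 15·1  f→[1+3+5+15]=24
d|16:{1,2,4,8,16}  Σf=1+2+4+8+16=31
n=17: 1·17 17·1  f→[1+17]=18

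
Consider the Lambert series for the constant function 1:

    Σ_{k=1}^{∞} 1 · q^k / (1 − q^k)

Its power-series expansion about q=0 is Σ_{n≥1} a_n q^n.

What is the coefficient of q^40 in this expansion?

[q^40] f(1)=1,f(2)=1,f(4)=1,f(5)=1,f(8)=1,f(10)=1,f(20)=1,f(40)=1 ⇒ 8

a_40 = 8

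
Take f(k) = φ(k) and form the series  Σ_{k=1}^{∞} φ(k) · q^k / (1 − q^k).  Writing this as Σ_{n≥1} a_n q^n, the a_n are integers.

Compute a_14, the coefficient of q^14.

n=14: 14·1 7·2 2·7 1·14  φ→[6+6+1+1]=14

a_14 = 14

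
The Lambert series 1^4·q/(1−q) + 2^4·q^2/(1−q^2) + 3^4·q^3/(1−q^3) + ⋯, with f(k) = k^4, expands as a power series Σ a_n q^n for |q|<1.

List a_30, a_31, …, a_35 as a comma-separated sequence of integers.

n=30: 30·1 15·2 10·3 6·5 5·6 3·10 2·15 1·30  f→[810000+50625+10000+1296+625+81+16+1]=872644
n=31: 1·31 31·1  f→[1+923521]=923522
d|32:{32,16,8,4,2,1}  Σf=1048576+65536+4096+256+16+1=1118481
n=33: 1·33 3·11 11·3 33·1  f→[1+81+14641+1185921]=1200644
q^34  k|34↦f(k): 34:1336336 17:83521 2:16 1:1  a_34=1419874
q^35  k|35↦f(k): 1:1 5:625 7:2401 35:1500625  a_35=1503652

872644, 923522, 1118481, 1200644, 1419874, 1503652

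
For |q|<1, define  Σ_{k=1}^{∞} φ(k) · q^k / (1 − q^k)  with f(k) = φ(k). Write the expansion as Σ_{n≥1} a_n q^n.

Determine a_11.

d|11:{11,1}  Σφ=10+1=11

a_11 = 11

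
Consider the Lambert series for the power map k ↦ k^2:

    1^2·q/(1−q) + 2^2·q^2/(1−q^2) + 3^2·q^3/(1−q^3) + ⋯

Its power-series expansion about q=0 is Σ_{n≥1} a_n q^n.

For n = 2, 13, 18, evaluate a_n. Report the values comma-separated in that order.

5, 170, 455

q^2  k|2↦f(k): 1:1 2:4  a_2=5
[q^13] f(1)=1,f(13)=169 ⇒ 170
n=18: 1·18 2·9 3·6 6·3 9·2 18·1  f→[1+4+9+36+81+324]=455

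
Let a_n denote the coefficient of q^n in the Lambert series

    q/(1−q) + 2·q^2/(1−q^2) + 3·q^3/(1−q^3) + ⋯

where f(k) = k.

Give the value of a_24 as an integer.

q^24  k|24↦f(k): 1:1 2:2 3:3 4:4 6:6 8:8 12:12 24:24  a_24=60

a_24 = 60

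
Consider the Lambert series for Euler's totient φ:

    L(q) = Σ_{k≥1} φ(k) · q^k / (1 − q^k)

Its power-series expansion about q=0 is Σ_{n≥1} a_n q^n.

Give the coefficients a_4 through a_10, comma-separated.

[q^4] φ(4)=2,φ(2)=1,φ(1)=1 ⇒ 4
q^5  k|5↦φ(k): 1:1 5:4  a_5=5
n=6: 1·6 2·3 3·2 6·1  φ→[1+1+2+2]=6
n=7: 1·7 7·1  φ→[1+6]=7
n=8: 8·1 4·2 2·4 1·8  φ→[4+2+1+1]=8
n=9: 1·9 3·3 9·1  φ→[1+2+6]=9
d|10:{10,5,2,1}  Σφ=4+4+1+1=10

4, 5, 6, 7, 8, 9, 10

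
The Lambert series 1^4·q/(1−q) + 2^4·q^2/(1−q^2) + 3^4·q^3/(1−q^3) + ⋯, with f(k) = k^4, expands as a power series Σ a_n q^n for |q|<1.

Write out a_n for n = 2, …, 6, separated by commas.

17, 82, 273, 626, 1394

[q^2] f(2)=16,f(1)=1 ⇒ 17
d|3:{3,1}  Σf=81+1=82
[q^4] f(1)=1,f(2)=16,f(4)=256 ⇒ 273
[q^5] f(5)=625,f(1)=1 ⇒ 626
n=6: 1·6 2·3 3·2 6·1  f→[1+16+81+1296]=1394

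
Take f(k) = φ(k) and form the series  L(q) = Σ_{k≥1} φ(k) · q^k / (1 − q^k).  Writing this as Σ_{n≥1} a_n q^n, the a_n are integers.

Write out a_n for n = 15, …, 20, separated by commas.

q^15  k|15↦φ(k): 15:8 5:4 3:2 1:1  a_15=15
[q^16] φ(16)=8,φ(8)=4,φ(4)=2,φ(2)=1,φ(1)=1 ⇒ 16
d|17:{17,1}  Σφ=16+1=17
q^18  k|18↦φ(k): 1:1 2:1 3:2 6:2 9:6 18:6  a_18=18
n=19: 19·1 1·19  φ→[18+1]=19
n=20: 1·20 2·10 4·5 5·4 10·2 20·1  φ→[1+1+2+4+4+8]=20

15, 16, 17, 18, 19, 20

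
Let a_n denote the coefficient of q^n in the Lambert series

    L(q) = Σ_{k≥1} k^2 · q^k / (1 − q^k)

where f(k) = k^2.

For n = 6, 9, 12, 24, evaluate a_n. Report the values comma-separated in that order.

n=6: 6·1 3·2 2·3 1·6  f→[36+9+4+1]=50
[q^9] f(1)=1,f(3)=9,f(9)=81 ⇒ 91
d|12:{12,6,4,3,2,1}  Σf=144+36+16+9+4+1=210
n=24: 24·1 12·2 8·3 6·4 4·6 3·8 2·12 1·24  f→[576+144+64+36+16+9+4+1]=850

50, 91, 210, 850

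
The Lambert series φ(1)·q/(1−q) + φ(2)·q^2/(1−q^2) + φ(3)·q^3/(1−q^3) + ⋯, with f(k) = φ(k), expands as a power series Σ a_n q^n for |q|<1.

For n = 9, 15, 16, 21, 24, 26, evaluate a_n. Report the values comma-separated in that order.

[q^9] φ(9)=6,φ(3)=2,φ(1)=1 ⇒ 9
[q^15] φ(15)=8,φ(5)=4,φ(3)=2,φ(1)=1 ⇒ 15
[q^16] φ(1)=1,φ(2)=1,φ(4)=2,φ(8)=4,φ(16)=8 ⇒ 16
q^21  k|21↦φ(k): 21:12 7:6 3:2 1:1  a_21=21
n=24: 1·24 2·12 3·8 4·6 6·4 8·3 12·2 24·1  φ→[1+1+2+2+2+4+4+8]=24
q^26  k|26↦φ(k): 1:1 2:1 13:12 26:12  a_26=26

9, 15, 16, 21, 24, 26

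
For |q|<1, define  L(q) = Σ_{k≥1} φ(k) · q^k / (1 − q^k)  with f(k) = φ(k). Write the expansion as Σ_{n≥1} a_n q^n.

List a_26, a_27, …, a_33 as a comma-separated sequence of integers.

[q^26] φ(1)=1,φ(2)=1,φ(13)=12,φ(26)=12 ⇒ 26
n=27: 27·1 9·3 3·9 1·27  φ→[18+6+2+1]=27
[q^28] φ(1)=1,φ(2)=1,φ(4)=2,φ(7)=6,φ(14)=6,φ(28)=12 ⇒ 28
q^29  k|29↦φ(k): 1:1 29:28  a_29=29
q^30  k|30↦φ(k): 30:8 15:8 10:4 6:2 5:4 3:2 2:1 1:1  a_30=30
q^31  k|31↦φ(k): 1:1 31:30  a_31=31
n=32: 1·32 2·16 4·8 8·4 16·2 32·1  φ→[1+1+2+4+8+16]=32
n=33: 33·1 11·3 3·11 1·33  φ→[20+10+2+1]=33

26, 27, 28, 29, 30, 31, 32, 33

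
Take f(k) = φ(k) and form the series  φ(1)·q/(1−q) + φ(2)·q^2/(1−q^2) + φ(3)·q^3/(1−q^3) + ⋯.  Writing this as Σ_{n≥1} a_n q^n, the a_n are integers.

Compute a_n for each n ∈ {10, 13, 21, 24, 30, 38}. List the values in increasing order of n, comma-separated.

[q^10] φ(10)=4,φ(5)=4,φ(2)=1,φ(1)=1 ⇒ 10
d|13:{1,13}  Σφ=1+12=13
[q^21] φ(21)=12,φ(7)=6,φ(3)=2,φ(1)=1 ⇒ 21
q^24  k|24↦φ(k): 1:1 2:1 3:2 4:2 6:2 8:4 12:4 24:8  a_24=24
[q^30] φ(1)=1,φ(2)=1,φ(3)=2,φ(5)=4,φ(6)=2,φ(10)=4,φ(15)=8,φ(30)=8 ⇒ 30
d|38:{38,19,2,1}  Σφ=18+18+1+1=38

10, 13, 21, 24, 30, 38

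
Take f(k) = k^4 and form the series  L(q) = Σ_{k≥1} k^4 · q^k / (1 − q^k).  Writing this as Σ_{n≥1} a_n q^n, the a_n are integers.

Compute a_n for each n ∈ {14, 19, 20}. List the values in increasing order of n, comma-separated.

n=14: 14·1 7·2 2·7 1·14  f→[38416+2401+16+1]=40834
q^19  k|19↦f(k): 19:130321 1:1  a_19=130322
[q^20] f(1)=1,f(2)=16,f(4)=256,f(5)=625,f(10)=10000,f(20)=160000 ⇒ 170898

40834, 130322, 170898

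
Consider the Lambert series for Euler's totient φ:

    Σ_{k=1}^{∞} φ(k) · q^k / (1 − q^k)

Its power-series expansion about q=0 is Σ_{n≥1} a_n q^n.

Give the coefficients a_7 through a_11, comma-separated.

d|7:{7,1}  Σφ=6+1=7
[q^8] φ(1)=1,φ(2)=1,φ(4)=2,φ(8)=4 ⇒ 8
[q^9] φ(9)=6,φ(3)=2,φ(1)=1 ⇒ 9
q^10  k|10↦φ(k): 10:4 5:4 2:1 1:1  a_10=10
n=11: 11·1 1·11  φ→[10+1]=11

7, 8, 9, 10, 11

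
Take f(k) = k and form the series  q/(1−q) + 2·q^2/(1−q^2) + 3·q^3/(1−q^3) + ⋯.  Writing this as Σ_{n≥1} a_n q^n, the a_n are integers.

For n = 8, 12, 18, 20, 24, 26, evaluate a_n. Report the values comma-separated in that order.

n=8: 1·8 2·4 4·2 8·1  f→[1+2+4+8]=15
d|12:{12,6,4,3,2,1}  Σf=12+6+4+3+2+1=28
[q^18] f(18)=18,f(9)=9,f(6)=6,f(3)=3,f(2)=2,f(1)=1 ⇒ 39
n=20: 20·1 10·2 5·4 4·5 2·10 1·20  f→[20+10+5+4+2+1]=42
[q^24] f(24)=24,f(12)=12,f(8)=8,f(6)=6,f(4)=4,f(3)=3,f(2)=2,f(1)=1 ⇒ 60
q^26  k|26↦f(k): 1:1 2:2 13:13 26:26  a_26=42

15, 28, 39, 42, 60, 42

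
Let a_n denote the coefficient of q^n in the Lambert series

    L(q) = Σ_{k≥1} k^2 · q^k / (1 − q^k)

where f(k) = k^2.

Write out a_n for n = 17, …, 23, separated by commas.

290, 455, 362, 546, 500, 610, 530

q^17  k|17↦f(k): 17:289 1:1  a_17=290
n=18: 1·18 2·9 3·6 6·3 9·2 18·1  f→[1+4+9+36+81+324]=455
[q^19] f(19)=361,f(1)=1 ⇒ 362
[q^20] f(1)=1,f(2)=4,f(4)=16,f(5)=25,f(10)=100,f(20)=400 ⇒ 546
d|21:{21,7,3,1}  Σf=441+49+9+1=500
d|22:{22,11,2,1}  Σf=484+121+4+1=610
q^23  k|23↦f(k): 1:1 23:529  a_23=530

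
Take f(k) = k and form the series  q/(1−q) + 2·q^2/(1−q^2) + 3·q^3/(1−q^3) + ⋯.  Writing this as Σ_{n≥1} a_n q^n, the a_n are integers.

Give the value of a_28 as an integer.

n=28: 1·28 2·14 4·7 7·4 14·2 28·1  f→[1+2+4+7+14+28]=56

a_28 = 56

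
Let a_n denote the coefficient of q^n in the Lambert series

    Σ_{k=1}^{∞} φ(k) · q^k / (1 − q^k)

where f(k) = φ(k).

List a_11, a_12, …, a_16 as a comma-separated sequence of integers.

[q^11] φ(1)=1,φ(11)=10 ⇒ 11
q^12  k|12↦φ(k): 1:1 2:1 3:2 4:2 6:2 12:4  a_12=12
q^13  k|13↦φ(k): 13:12 1:1  a_13=13
q^14  k|14↦φ(k): 1:1 2:1 7:6 14:6  a_14=14
n=15: 1·15 3·5 5·3 15·1  φ→[1+2+4+8]=15
q^16  k|16↦φ(k): 1:1 2:1 4:2 8:4 16:8  a_16=16

11, 12, 13, 14, 15, 16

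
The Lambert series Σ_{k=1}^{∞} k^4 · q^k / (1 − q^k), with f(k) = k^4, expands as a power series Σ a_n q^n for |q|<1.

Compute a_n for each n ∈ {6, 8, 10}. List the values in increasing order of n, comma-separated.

[q^6] f(6)=1296,f(3)=81,f(2)=16,f(1)=1 ⇒ 1394
q^8  k|8↦f(k): 8:4096 4:256 2:16 1:1  a_8=4369
d|10:{1,2,5,10}  Σf=1+16+625+10000=10642

1394, 4369, 10642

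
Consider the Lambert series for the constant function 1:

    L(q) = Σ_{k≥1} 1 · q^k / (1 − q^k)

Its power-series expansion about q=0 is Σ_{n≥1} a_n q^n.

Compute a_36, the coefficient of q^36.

q^36  k|36↦f(k): 36:1 18:1 12:1 9:1 6:1 4:1 3:1 2:1 1:1  a_36=9

a_36 = 9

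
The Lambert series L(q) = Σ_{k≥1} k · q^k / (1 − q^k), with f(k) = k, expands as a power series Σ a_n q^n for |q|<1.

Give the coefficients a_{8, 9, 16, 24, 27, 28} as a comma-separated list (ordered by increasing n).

q^8  k|8↦f(k): 1:1 2:2 4:4 8:8  a_8=15
d|9:{9,3,1}  Σf=9+3+1=13
d|16:{1,2,4,8,16}  Σf=1+2+4+8+16=31
[q^24] f(24)=24,f(12)=12,f(8)=8,f(6)=6,f(4)=4,f(3)=3,f(2)=2,f(1)=1 ⇒ 60
n=27: 1·27 3·9 9·3 27·1  f→[1+3+9+27]=40
[q^28] f(28)=28,f(14)=14,f(7)=7,f(4)=4,f(2)=2,f(1)=1 ⇒ 56

15, 13, 31, 60, 40, 56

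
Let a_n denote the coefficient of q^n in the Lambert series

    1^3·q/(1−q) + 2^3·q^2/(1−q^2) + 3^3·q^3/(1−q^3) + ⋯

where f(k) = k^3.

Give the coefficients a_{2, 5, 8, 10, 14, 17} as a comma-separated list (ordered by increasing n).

n=2: 1·2 2·1  f→[1+8]=9
d|5:{5,1}  Σf=125+1=126
[q^8] f(8)=512,f(4)=64,f(2)=8,f(1)=1 ⇒ 585
d|10:{10,5,2,1}  Σf=1000+125+8+1=1134
q^14  k|14↦f(k): 1:1 2:8 7:343 14:2744  a_14=3096
n=17: 17·1 1·17  f→[4913+1]=4914

9, 126, 585, 1134, 3096, 4914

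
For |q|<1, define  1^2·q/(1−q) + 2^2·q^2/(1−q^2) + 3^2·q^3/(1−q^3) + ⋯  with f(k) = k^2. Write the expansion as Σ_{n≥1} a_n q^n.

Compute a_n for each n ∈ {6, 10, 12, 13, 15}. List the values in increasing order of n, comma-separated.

d|6:{1,2,3,6}  Σf=1+4+9+36=50
[q^10] f(10)=100,f(5)=25,f(2)=4,f(1)=1 ⇒ 130
q^12  k|12↦f(k): 1:1 2:4 3:9 4:16 6:36 12:144  a_12=210
q^13  k|13↦f(k): 13:169 1:1  a_13=170
d|15:{1,3,5,15}  Σf=1+9+25+225=260

50, 130, 210, 170, 260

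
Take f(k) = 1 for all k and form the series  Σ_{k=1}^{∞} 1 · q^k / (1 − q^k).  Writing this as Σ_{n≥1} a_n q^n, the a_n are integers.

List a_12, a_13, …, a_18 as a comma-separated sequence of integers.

d|12:{1,2,3,4,6,12}  Σf=1+1+1+1+1+1=6
[q^13] f(13)=1,f(1)=1 ⇒ 2
n=14: 14·1 7·2 2·7 1·14  f→[1+1+1+1]=4
q^15  k|15↦f(k): 1:1 3:1 5:1 15:1  a_15=4
d|16:{1,2,4,8,16}  Σf=1+1+1+1+1=5
q^17  k|17↦f(k): 1:1 17:1  a_17=2
[q^18] f(18)=1,f(9)=1,f(6)=1,f(3)=1,f(2)=1,f(1)=1 ⇒ 6

6, 2, 4, 4, 5, 2, 6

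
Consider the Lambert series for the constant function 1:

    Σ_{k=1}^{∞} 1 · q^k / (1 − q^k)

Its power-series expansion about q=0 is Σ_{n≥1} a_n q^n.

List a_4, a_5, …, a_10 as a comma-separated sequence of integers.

d|4:{4,2,1}  Σf=1+1+1=3
n=5: 5·1 1·5  f→[1+1]=2
d|6:{1,2,3,6}  Σf=1+1+1+1=4
[q^7] f(7)=1,f(1)=1 ⇒ 2
q^8  k|8↦f(k): 1:1 2:1 4:1 8:1  a_8=4
n=9: 1·9 3·3 9·1  f→[1+1+1]=3
q^10  k|10↦f(k): 1:1 2:1 5:1 10:1  a_10=4

3, 2, 4, 2, 4, 3, 4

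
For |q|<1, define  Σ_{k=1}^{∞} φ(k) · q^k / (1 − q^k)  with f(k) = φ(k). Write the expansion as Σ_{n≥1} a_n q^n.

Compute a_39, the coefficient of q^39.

q^39  k|39↦φ(k): 39:24 13:12 3:2 1:1  a_39=39

a_39 = 39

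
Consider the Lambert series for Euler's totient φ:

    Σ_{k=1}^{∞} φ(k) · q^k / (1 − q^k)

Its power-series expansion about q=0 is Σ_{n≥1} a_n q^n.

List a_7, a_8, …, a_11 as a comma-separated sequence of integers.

q^7  k|7↦φ(k): 1:1 7:6  a_7=7
d|8:{1,2,4,8}  Σφ=1+1+2+4=8
d|9:{1,3,9}  Σφ=1+2+6=9
[q^10] φ(10)=4,φ(5)=4,φ(2)=1,φ(1)=1 ⇒ 10
n=11: 11·1 1·11  φ→[10+1]=11

7, 8, 9, 10, 11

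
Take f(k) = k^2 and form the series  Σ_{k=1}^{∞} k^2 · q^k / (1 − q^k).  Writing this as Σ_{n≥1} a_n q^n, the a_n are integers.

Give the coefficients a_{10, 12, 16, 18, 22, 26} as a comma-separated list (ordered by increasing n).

q^10  k|10↦f(k): 10:100 5:25 2:4 1:1  a_10=130
q^12  k|12↦f(k): 1:1 2:4 3:9 4:16 6:36 12:144  a_12=210
d|16:{1,2,4,8,16}  Σf=1+4+16+64+256=341
[q^18] f(18)=324,f(9)=81,f(6)=36,f(3)=9,f(2)=4,f(1)=1 ⇒ 455
q^22  k|22↦f(k): 22:484 11:121 2:4 1:1  a_22=610
[q^26] f(1)=1,f(2)=4,f(13)=169,f(26)=676 ⇒ 850

130, 210, 341, 455, 610, 850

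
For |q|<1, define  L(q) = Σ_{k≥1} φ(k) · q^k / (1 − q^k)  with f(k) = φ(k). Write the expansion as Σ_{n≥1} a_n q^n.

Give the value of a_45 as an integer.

n=45: 1·45 3·15 5·9 9·5 15·3 45·1  φ→[1+2+4+6+8+24]=45

a_45 = 45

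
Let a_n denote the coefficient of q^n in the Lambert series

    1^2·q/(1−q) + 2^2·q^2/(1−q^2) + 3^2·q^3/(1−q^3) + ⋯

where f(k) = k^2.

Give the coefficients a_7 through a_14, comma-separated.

50, 85, 91, 130, 122, 210, 170, 250

d|7:{7,1}  Σf=49+1=50
n=8: 1·8 2·4 4·2 8·1  f→[1+4+16+64]=85
n=9: 1·9 3·3 9·1  f→[1+9+81]=91
n=10: 1·10 2·5 5·2 10·1  f→[1+4+25+100]=130
d|11:{11,1}  Σf=121+1=122
d|12:{12,6,4,3,2,1}  Σf=144+36+16+9+4+1=210
q^13  k|13↦f(k): 1:1 13:169  a_13=170
q^14  k|14↦f(k): 14:196 7:49 2:4 1:1  a_14=250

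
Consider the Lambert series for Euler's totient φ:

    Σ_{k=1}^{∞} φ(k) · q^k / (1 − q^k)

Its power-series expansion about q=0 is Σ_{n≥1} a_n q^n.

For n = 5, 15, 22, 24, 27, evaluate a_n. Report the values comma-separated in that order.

d|5:{5,1}  Σφ=4+1=5
[q^15] φ(1)=1,φ(3)=2,φ(5)=4,φ(15)=8 ⇒ 15
q^22  k|22↦φ(k): 1:1 2:1 11:10 22:10  a_22=22
d|24:{1,2,3,4,6,8,12,24}  Σφ=1+1+2+2+2+4+4+8=24
n=27: 1·27 3·9 9·3 27·1  φ→[1+2+6+18]=27

5, 15, 22, 24, 27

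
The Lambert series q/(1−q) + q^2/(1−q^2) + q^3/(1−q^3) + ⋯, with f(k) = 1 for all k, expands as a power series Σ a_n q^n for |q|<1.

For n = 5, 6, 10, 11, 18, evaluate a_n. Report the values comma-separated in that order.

2, 4, 4, 2, 6

[q^5] f(1)=1,f(5)=1 ⇒ 2
q^6  k|6↦f(k): 6:1 3:1 2:1 1:1  a_6=4
n=10: 10·1 5·2 2·5 1·10  f→[1+1+1+1]=4
n=11: 1·11 11·1  f→[1+1]=2
q^18  k|18↦f(k): 18:1 9:1 6:1 3:1 2:1 1:1  a_18=6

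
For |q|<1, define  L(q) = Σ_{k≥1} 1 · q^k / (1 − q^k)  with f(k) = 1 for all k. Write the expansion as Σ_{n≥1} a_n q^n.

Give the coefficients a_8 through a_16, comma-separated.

4, 3, 4, 2, 6, 2, 4, 4, 5

[q^8] f(1)=1,f(2)=1,f(4)=1,f(8)=1 ⇒ 4
d|9:{1,3,9}  Σf=1+1+1=3
d|10:{10,5,2,1}  Σf=1+1+1+1=4
d|11:{11,1}  Σf=1+1=2
q^12  k|12↦f(k): 1:1 2:1 3:1 4:1 6:1 12:1  a_12=6
q^13  k|13↦f(k): 13:1 1:1  a_13=2
d|14:{1,2,7,14}  Σf=1+1+1+1=4
[q^15] f(1)=1,f(3)=1,f(5)=1,f(15)=1 ⇒ 4
n=16: 1·16 2·8 4·4 8·2 16·1  f→[1+1+1+1+1]=5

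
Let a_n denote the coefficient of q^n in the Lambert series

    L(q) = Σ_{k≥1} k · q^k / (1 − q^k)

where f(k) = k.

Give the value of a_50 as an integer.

n=50: 1·50 2·25 5·10 10·5 25·2 50·1  f→[1+2+5+10+25+50]=93

a_50 = 93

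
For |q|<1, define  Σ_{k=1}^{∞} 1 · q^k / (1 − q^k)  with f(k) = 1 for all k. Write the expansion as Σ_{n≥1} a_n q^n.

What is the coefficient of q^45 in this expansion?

n=45: 1·45 3·15 5·9 9·5 15·3 45·1  f→[1+1+1+1+1+1]=6

a_45 = 6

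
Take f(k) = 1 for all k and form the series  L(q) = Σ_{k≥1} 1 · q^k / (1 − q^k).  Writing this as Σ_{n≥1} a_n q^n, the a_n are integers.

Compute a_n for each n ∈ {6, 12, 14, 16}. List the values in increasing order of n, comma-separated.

4, 6, 4, 5

n=6: 1·6 2·3 3·2 6·1  f→[1+1+1+1]=4
[q^12] f(12)=1,f(6)=1,f(4)=1,f(3)=1,f(2)=1,f(1)=1 ⇒ 6
d|14:{14,7,2,1}  Σf=1+1+1+1=4
n=16: 1·16 2·8 4·4 8·2 16·1  f→[1+1+1+1+1]=5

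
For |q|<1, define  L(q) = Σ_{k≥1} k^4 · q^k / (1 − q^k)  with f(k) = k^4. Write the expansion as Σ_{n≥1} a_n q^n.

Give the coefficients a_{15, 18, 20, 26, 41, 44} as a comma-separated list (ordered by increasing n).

51332, 112931, 170898, 485554, 2825762, 3997266

n=15: 15·1 5·3 3·5 1·15  f→[50625+625+81+1]=51332
q^18  k|18↦f(k): 1:1 2:16 3:81 6:1296 9:6561 18:104976  a_18=112931
n=20: 1·20 2·10 4·5 5·4 10·2 20·1  f→[1+16+256+625+10000+160000]=170898
q^26  k|26↦f(k): 1:1 2:16 13:28561 26:456976  a_26=485554
[q^41] f(1)=1,f(41)=2825761 ⇒ 2825762
d|44:{1,2,4,11,22,44}  Σf=1+16+256+14641+234256+3748096=3997266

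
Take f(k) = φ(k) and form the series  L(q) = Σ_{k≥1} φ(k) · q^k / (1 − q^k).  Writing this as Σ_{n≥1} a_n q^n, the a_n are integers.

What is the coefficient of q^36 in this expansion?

d|36:{36,18,12,9,6,4,3,2,1}  Σφ=12+6+4+6+2+2+2+1+1=36

a_36 = 36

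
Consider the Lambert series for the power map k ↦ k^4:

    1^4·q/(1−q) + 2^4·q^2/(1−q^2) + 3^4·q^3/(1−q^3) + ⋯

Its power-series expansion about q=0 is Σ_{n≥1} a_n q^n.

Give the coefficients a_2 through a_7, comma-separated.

17, 82, 273, 626, 1394, 2402

[q^2] f(1)=1,f(2)=16 ⇒ 17
q^3  k|3↦f(k): 1:1 3:81  a_3=82
d|4:{4,2,1}  Σf=256+16+1=273
n=5: 5·1 1·5  f→[625+1]=626
n=6: 6·1 3·2 2·3 1·6  f→[1296+81+16+1]=1394
n=7: 7·1 1·7  f→[2401+1]=2402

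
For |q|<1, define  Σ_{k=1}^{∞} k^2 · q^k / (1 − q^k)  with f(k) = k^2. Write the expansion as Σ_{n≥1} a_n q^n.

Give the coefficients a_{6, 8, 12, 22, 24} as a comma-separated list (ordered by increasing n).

q^6  k|6↦f(k): 6:36 3:9 2:4 1:1  a_6=50
[q^8] f(1)=1,f(2)=4,f(4)=16,f(8)=64 ⇒ 85
d|12:{12,6,4,3,2,1}  Σf=144+36+16+9+4+1=210
n=22: 22·1 11·2 2·11 1·22  f→[484+121+4+1]=610
d|24:{1,2,3,4,6,8,12,24}  Σf=1+4+9+16+36+64+144+576=850

50, 85, 210, 610, 850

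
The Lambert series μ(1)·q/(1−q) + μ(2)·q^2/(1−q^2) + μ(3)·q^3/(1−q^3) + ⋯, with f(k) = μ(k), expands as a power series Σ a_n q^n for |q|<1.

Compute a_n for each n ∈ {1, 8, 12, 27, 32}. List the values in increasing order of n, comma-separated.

d|1:{1}  Σμ=1=1
q^8  k|8↦μ(k): 8:0 4:0 2:-1 1:1  a_8=0
d|12:{1,2,3,4,6,12}  Σμ=1+(-1)+(-1)+0+1+0=0
d|27:{1,3,9,27}  Σμ=1+(-1)+0+0=0
[q^32] μ(32)=0,μ(16)=0,μ(8)=0,μ(4)=0,μ(2)=-1,μ(1)=1 ⇒ 0

1, 0, 0, 0, 0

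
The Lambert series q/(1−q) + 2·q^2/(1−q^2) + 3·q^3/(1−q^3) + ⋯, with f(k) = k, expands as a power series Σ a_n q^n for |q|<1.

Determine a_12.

q^12  k|12↦f(k): 12:12 6:6 4:4 3:3 2:2 1:1  a_12=28

a_12 = 28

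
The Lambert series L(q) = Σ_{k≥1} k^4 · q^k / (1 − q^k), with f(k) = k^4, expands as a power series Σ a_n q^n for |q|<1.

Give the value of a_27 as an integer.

q^27  k|27↦f(k): 27:531441 9:6561 3:81 1:1  a_27=538084

a_27 = 538084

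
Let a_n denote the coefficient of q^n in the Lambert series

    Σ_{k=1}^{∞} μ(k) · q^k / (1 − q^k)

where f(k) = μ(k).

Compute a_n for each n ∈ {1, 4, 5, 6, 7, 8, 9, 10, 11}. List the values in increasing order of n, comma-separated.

q^1  k|1↦μ(k): 1:1  a_1=1
d|4:{1,2,4}  Σμ=1+(-1)+0=0
[q^5] μ(5)=-1,μ(1)=1 ⇒ 0
n=6: 6·1 3·2 2·3 1·6  μ→[1+(-1)+(-1)+1]=0
d|7:{7,1}  Σμ=(-1)+1=0
[q^8] μ(8)=0,μ(4)=0,μ(2)=-1,μ(1)=1 ⇒ 0
n=9: 1·9 3·3 9·1  μ→[1+(-1)+0]=0
q^10  k|10↦μ(k): 1:1 2:-1 5:-1 10:1  a_10=0
[q^11] μ(11)=-1,μ(1)=1 ⇒ 0

1, 0, 0, 0, 0, 0, 0, 0, 0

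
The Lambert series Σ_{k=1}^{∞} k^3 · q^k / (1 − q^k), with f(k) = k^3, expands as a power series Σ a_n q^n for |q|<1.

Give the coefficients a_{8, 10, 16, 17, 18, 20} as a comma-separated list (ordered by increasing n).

n=8: 1·8 2·4 4·2 8·1  f→[1+8+64+512]=585
n=10: 1·10 2·5 5·2 10·1  f→[1+8+125+1000]=1134
q^16  k|16↦f(k): 16:4096 8:512 4:64 2:8 1:1  a_16=4681
n=17: 17·1 1·17  f→[4913+1]=4914
q^18  k|18↦f(k): 18:5832 9:729 6:216 3:27 2:8 1:1  a_18=6813
q^20  k|20↦f(k): 1:1 2:8 4:64 5:125 10:1000 20:8000  a_20=9198

585, 1134, 4681, 4914, 6813, 9198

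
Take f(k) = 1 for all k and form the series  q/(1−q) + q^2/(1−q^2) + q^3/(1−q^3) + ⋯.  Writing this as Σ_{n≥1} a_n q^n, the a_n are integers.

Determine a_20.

a_20 = 6

d|20:{20,10,5,4,2,1}  Σf=1+1+1+1+1+1=6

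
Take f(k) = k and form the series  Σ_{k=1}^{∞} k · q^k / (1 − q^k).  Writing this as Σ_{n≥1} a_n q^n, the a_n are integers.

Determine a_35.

a_35 = 48

d|35:{35,7,5,1}  Σf=35+7+5+1=48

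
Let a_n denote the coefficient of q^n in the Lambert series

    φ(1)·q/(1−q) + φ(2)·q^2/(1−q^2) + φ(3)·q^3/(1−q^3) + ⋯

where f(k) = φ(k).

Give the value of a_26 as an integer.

q^26  k|26↦φ(k): 1:1 2:1 13:12 26:12  a_26=26

a_26 = 26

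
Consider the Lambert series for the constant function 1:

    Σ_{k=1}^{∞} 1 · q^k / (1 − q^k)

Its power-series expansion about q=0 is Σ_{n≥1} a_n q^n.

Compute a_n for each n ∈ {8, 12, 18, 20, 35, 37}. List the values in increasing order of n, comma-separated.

[q^8] f(1)=1,f(2)=1,f(4)=1,f(8)=1 ⇒ 4
[q^12] f(12)=1,f(6)=1,f(4)=1,f(3)=1,f(2)=1,f(1)=1 ⇒ 6
d|18:{18,9,6,3,2,1}  Σf=1+1+1+1+1+1=6
[q^20] f(20)=1,f(10)=1,f(5)=1,f(4)=1,f(2)=1,f(1)=1 ⇒ 6
q^35  k|35↦f(k): 1:1 5:1 7:1 35:1  a_35=4
d|37:{37,1}  Σf=1+1=2

4, 6, 6, 6, 4, 2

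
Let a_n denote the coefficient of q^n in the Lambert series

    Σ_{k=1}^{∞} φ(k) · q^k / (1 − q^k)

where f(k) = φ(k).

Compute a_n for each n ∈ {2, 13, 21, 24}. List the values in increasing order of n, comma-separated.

n=2: 2·1 1·2  φ→[1+1]=2
[q^13] φ(13)=12,φ(1)=1 ⇒ 13
[q^21] φ(21)=12,φ(7)=6,φ(3)=2,φ(1)=1 ⇒ 21
[q^24] φ(1)=1,φ(2)=1,φ(3)=2,φ(4)=2,φ(6)=2,φ(8)=4,φ(12)=4,φ(24)=8 ⇒ 24

2, 13, 21, 24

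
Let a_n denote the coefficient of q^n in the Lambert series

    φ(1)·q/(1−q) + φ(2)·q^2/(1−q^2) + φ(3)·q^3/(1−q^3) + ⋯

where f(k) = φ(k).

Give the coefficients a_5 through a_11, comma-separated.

d|5:{1,5}  Σφ=1+4=5
[q^6] φ(1)=1,φ(2)=1,φ(3)=2,φ(6)=2 ⇒ 6
d|7:{1,7}  Σφ=1+6=7
[q^8] φ(8)=4,φ(4)=2,φ(2)=1,φ(1)=1 ⇒ 8
n=9: 1·9 3·3 9·1  φ→[1+2+6]=9
n=10: 10·1 5·2 2·5 1·10  φ→[4+4+1+1]=10
[q^11] φ(1)=1,φ(11)=10 ⇒ 11

5, 6, 7, 8, 9, 10, 11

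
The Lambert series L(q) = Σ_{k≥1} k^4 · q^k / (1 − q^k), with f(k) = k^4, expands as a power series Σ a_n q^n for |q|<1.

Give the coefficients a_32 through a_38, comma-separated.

[q^32] f(32)=1048576,f(16)=65536,f(8)=4096,f(4)=256,f(2)=16,f(1)=1 ⇒ 1118481
q^33  k|33↦f(k): 1:1 3:81 11:14641 33:1185921  a_33=1200644
q^34  k|34↦f(k): 1:1 2:16 17:83521 34:1336336  a_34=1419874
n=35: 35·1 7·5 5·7 1·35  f→[1500625+2401+625+1]=1503652
n=36: 1·36 2·18 3·12 4·9 6·6 9·4 12·3 18·2 36·1  f→[1+16+81+256+1296+6561+20736+104976+1679616]=1813539
q^37  k|37↦f(k): 37:1874161 1:1  a_37=1874162
n=38: 1·38 2·19 19·2 38·1  f→[1+16+130321+2085136]=2215474

1118481, 1200644, 1419874, 1503652, 1813539, 1874162, 2215474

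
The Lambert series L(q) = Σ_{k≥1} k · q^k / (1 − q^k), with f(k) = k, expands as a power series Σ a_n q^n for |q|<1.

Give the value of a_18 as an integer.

a_18 = 39

[q^18] f(18)=18,f(9)=9,f(6)=6,f(3)=3,f(2)=2,f(1)=1 ⇒ 39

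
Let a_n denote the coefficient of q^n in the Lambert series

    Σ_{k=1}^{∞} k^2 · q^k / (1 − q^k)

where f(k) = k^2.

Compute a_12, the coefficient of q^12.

n=12: 12·1 6·2 4·3 3·4 2·6 1·12  f→[144+36+16+9+4+1]=210

a_12 = 210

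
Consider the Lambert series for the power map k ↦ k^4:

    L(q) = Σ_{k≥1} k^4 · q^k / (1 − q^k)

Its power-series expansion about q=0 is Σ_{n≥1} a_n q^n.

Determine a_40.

a_40 = 2734994

d|40:{40,20,10,8,5,4,2,1}  Σf=2560000+160000+10000+4096+625+256+16+1=2734994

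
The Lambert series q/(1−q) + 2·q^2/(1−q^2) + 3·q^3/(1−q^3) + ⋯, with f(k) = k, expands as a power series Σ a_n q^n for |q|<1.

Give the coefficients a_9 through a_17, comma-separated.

n=9: 1·9 3·3 9·1  f→[1+3+9]=13
d|10:{10,5,2,1}  Σf=10+5+2+1=18
q^11  k|11↦f(k): 11:11 1:1  a_11=12
q^12  k|12↦f(k): 12:12 6:6 4:4 3:3 2:2 1:1  a_12=28
q^13  k|13↦f(k): 1:1 13:13  a_13=14
[q^14] f(1)=1,f(2)=2,f(7)=7,f(14)=14 ⇒ 24
n=15: 1·15 3·5 5·3 15·1  f→[1+3+5+15]=24
d|16:{16,8,4,2,1}  Σf=16+8+4+2+1=31
d|17:{1,17}  Σf=1+17=18

13, 18, 12, 28, 14, 24, 24, 31, 18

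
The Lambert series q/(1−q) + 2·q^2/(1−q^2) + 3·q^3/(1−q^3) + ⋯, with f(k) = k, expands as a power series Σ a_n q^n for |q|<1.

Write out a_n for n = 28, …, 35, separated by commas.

n=28: 28·1 14·2 7·4 4·7 2·14 1·28  f→[28+14+7+4+2+1]=56
d|29:{1,29}  Σf=1+29=30
n=30: 1·30 2·15 3·10 5·6 6·5 10·3 15·2 30·1  f→[1+2+3+5+6+10+15+30]=72
q^31  k|31↦f(k): 1:1 31:31  a_31=32
q^32  k|32↦f(k): 1:1 2:2 4:4 8:8 16:16 32:32  a_32=63
n=33: 1·33 3·11 11·3 33·1  f→[1+3+11+33]=48
[q^34] f(1)=1,f(2)=2,f(17)=17,f(34)=34 ⇒ 54
d|35:{35,7,5,1}  Σf=35+7+5+1=48

56, 30, 72, 32, 63, 48, 54, 48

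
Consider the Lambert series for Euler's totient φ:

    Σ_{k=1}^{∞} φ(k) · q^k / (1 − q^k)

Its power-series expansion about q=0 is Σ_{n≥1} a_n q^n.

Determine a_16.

d|16:{16,8,4,2,1}  Σφ=8+4+2+1+1=16

a_16 = 16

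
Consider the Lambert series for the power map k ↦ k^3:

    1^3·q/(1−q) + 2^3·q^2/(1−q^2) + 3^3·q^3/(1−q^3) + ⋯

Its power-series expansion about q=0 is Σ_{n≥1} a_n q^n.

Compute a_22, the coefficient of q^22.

q^22  k|22↦f(k): 1:1 2:8 11:1331 22:10648  a_22=11988

a_22 = 11988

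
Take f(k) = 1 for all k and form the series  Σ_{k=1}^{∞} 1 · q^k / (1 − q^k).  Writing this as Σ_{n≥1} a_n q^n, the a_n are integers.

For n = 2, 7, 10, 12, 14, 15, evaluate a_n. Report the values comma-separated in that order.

d|2:{1,2}  Σf=1+1=2
[q^7] f(1)=1,f(7)=1 ⇒ 2
n=10: 10·1 5·2 2·5 1·10  f→[1+1+1+1]=4
n=12: 12·1 6·2 4·3 3·4 2·6 1·12  f→[1+1+1+1+1+1]=6
n=14: 14·1 7·2 2·7 1·14  f→[1+1+1+1]=4
d|15:{1,3,5,15}  Σf=1+1+1+1=4

2, 2, 4, 6, 4, 4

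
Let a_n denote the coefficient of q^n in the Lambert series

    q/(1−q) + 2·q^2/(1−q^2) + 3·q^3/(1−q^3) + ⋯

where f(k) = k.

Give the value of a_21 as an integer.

q^21  k|21↦f(k): 1:1 3:3 7:7 21:21  a_21=32

a_21 = 32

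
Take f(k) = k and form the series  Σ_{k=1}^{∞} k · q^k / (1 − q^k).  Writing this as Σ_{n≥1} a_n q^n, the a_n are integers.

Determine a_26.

n=26: 26·1 13·2 2·13 1·26  f→[26+13+2+1]=42

a_26 = 42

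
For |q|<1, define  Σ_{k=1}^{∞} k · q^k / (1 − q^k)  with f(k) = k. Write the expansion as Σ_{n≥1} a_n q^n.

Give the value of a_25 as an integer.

[q^25] f(25)=25,f(5)=5,f(1)=1 ⇒ 31

a_25 = 31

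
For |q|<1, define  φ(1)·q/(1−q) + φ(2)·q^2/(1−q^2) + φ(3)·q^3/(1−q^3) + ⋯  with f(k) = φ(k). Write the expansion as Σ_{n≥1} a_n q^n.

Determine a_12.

n=12: 1·12 2·6 3·4 4·3 6·2 12·1  φ→[1+1+2+2+2+4]=12

a_12 = 12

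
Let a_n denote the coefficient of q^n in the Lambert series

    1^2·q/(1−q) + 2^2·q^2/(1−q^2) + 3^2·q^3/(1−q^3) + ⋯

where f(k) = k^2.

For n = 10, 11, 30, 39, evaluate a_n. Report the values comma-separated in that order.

130, 122, 1300, 1700

d|10:{10,5,2,1}  Σf=100+25+4+1=130
q^11  k|11↦f(k): 1:1 11:121  a_11=122
[q^30] f(1)=1,f(2)=4,f(3)=9,f(5)=25,f(6)=36,f(10)=100,f(15)=225,f(30)=900 ⇒ 1300
[q^39] f(1)=1,f(3)=9,f(13)=169,f(39)=1521 ⇒ 1700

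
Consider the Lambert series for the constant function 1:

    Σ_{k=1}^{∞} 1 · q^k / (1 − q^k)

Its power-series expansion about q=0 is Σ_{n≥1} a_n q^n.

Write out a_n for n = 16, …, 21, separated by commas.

5, 2, 6, 2, 6, 4

d|16:{1,2,4,8,16}  Σf=1+1+1+1+1=5
d|17:{1,17}  Σf=1+1=2
d|18:{18,9,6,3,2,1}  Σf=1+1+1+1+1+1=6
n=19: 19·1 1·19  f→[1+1]=2
[q^20] f(20)=1,f(10)=1,f(5)=1,f(4)=1,f(2)=1,f(1)=1 ⇒ 6
[q^21] f(1)=1,f(3)=1,f(7)=1,f(21)=1 ⇒ 4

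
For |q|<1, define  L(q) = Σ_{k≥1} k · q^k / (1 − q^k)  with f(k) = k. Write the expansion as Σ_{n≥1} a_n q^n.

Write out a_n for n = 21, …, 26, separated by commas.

q^21  k|21↦f(k): 1:1 3:3 7:7 21:21  a_21=32
q^22  k|22↦f(k): 22:22 11:11 2:2 1:1  a_22=36
[q^23] f(1)=1,f(23)=23 ⇒ 24
[q^24] f(1)=1,f(2)=2,f(3)=3,f(4)=4,f(6)=6,f(8)=8,f(12)=12,f(24)=24 ⇒ 60
q^25  k|25↦f(k): 25:25 5:5 1:1  a_25=31
n=26: 26·1 13·2 2·13 1·26  f→[26+13+2+1]=42

32, 36, 24, 60, 31, 42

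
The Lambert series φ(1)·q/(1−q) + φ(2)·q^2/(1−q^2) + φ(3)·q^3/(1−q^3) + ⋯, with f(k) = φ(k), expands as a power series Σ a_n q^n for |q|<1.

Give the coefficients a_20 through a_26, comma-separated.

d|20:{1,2,4,5,10,20}  Σφ=1+1+2+4+4+8=20
[q^21] φ(1)=1,φ(3)=2,φ(7)=6,φ(21)=12 ⇒ 21
n=22: 22·1 11·2 2·11 1·22  φ→[10+10+1+1]=22
d|23:{23,1}  Σφ=22+1=23
q^24  k|24↦φ(k): 24:8 12:4 8:4 6:2 4:2 3:2 2:1 1:1  a_24=24
n=25: 25·1 5·5 1·25  φ→[20+4+1]=25
d|26:{26,13,2,1}  Σφ=12+12+1+1=26

20, 21, 22, 23, 24, 25, 26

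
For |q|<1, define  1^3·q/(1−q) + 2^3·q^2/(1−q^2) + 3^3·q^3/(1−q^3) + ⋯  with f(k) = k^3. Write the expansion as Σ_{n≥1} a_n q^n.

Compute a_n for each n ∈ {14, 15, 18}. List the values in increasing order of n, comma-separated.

n=14: 14·1 7·2 2·7 1·14  f→[2744+343+8+1]=3096
q^15  k|15↦f(k): 1:1 3:27 5:125 15:3375  a_15=3528
q^18  k|18↦f(k): 1:1 2:8 3:27 6:216 9:729 18:5832  a_18=6813

3096, 3528, 6813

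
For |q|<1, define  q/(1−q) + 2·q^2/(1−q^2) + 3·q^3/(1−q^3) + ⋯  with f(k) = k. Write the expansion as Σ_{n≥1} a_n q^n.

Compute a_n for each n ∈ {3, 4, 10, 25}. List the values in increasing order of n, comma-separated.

4, 7, 18, 31

q^3  k|3↦f(k): 3:3 1:1  a_3=4
n=4: 1·4 2·2 4·1  f→[1+2+4]=7
[q^10] f(1)=1,f(2)=2,f(5)=5,f(10)=10 ⇒ 18
d|25:{1,5,25}  Σf=1+5+25=31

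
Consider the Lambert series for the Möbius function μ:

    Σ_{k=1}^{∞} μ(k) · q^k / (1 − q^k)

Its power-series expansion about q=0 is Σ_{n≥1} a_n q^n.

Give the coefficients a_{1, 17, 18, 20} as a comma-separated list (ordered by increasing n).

1, 0, 0, 0

n=1: 1·1  μ→[1]=1
d|17:{17,1}  Σμ=(-1)+1=0
[q^18] μ(1)=1,μ(2)=-1,μ(3)=-1,μ(6)=1,μ(9)=0,μ(18)=0 ⇒ 0
d|20:{1,2,4,5,10,20}  Σμ=1+(-1)+0+(-1)+1+0=0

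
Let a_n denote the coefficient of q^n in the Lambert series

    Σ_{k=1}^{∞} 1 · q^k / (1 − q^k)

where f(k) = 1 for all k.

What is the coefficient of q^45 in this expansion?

[q^45] f(1)=1,f(3)=1,f(5)=1,f(9)=1,f(15)=1,f(45)=1 ⇒ 6

a_45 = 6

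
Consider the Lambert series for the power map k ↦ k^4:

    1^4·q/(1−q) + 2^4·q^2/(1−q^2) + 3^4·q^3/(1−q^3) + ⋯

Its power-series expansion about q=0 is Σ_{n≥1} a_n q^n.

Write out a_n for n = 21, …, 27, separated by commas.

d|21:{1,3,7,21}  Σf=1+81+2401+194481=196964
d|22:{22,11,2,1}  Σf=234256+14641+16+1=248914
d|23:{1,23}  Σf=1+279841=279842
n=24: 24·1 12·2 8·3 6·4 4·6 3·8 2·12 1·24  f→[331776+20736+4096+1296+256+81+16+1]=358258
[q^25] f(25)=390625,f(5)=625,f(1)=1 ⇒ 391251
d|26:{1,2,13,26}  Σf=1+16+28561+456976=485554
[q^27] f(1)=1,f(3)=81,f(9)=6561,f(27)=531441 ⇒ 538084

196964, 248914, 279842, 358258, 391251, 485554, 538084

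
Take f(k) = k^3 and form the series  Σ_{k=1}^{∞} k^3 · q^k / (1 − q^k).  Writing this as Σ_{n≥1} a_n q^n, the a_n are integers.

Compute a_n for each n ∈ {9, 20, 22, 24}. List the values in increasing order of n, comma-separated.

757, 9198, 11988, 16380

d|9:{9,3,1}  Σf=729+27+1=757
n=20: 1·20 2·10 4·5 5·4 10·2 20·1  f→[1+8+64+125+1000+8000]=9198
n=22: 1·22 2·11 11·2 22·1  f→[1+8+1331+10648]=11988
q^24  k|24↦f(k): 1:1 2:8 3:27 4:64 6:216 8:512 12:1728 24:13824  a_24=16380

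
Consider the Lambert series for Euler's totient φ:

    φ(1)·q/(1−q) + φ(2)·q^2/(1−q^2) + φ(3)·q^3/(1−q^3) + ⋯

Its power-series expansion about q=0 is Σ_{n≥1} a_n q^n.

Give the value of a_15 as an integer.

n=15: 15·1 5·3 3·5 1·15  φ→[8+4+2+1]=15

a_15 = 15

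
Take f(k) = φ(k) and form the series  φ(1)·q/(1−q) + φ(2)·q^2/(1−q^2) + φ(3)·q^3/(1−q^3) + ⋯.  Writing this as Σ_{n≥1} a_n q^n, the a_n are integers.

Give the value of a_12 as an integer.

[q^12] φ(12)=4,φ(6)=2,φ(4)=2,φ(3)=2,φ(2)=1,φ(1)=1 ⇒ 12

a_12 = 12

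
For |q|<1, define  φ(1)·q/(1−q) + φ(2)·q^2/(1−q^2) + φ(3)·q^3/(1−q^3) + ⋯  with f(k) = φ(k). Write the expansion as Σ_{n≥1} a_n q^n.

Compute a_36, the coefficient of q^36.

[q^36] φ(1)=1,φ(2)=1,φ(3)=2,φ(4)=2,φ(6)=2,φ(9)=6,φ(12)=4,φ(18)=6,φ(36)=12 ⇒ 36

a_36 = 36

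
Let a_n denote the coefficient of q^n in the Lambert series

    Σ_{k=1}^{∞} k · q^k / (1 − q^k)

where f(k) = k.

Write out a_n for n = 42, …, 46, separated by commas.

96, 44, 84, 78, 72

q^42  k|42↦f(k): 1:1 2:2 3:3 6:6 7:7 14:14 21:21 42:42  a_42=96
n=43: 1·43 43·1  f→[1+43]=44
q^44  k|44↦f(k): 1:1 2:2 4:4 11:11 22:22 44:44  a_44=84
n=45: 45·1 15·3 9·5 5·9 3·15 1·45  f→[45+15+9+5+3+1]=78
n=46: 46·1 23·2 2·23 1·46  f→[46+23+2+1]=72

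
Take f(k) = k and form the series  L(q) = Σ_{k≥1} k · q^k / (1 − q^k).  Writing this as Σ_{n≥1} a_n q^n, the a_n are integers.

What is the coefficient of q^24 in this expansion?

a_24 = 60

d|24:{24,12,8,6,4,3,2,1}  Σf=24+12+8+6+4+3+2+1=60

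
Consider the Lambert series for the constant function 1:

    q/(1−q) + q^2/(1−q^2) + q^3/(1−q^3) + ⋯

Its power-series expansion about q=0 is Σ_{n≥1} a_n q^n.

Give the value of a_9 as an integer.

d|9:{1,3,9}  Σf=1+1+1=3

a_9 = 3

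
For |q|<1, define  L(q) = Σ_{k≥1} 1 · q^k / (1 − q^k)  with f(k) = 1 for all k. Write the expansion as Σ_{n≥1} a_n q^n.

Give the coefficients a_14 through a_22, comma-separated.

q^14  k|14↦f(k): 1:1 2:1 7:1 14:1  a_14=4
d|15:{1,3,5,15}  Σf=1+1+1+1=4
n=16: 16·1 8·2 4·4 2·8 1·16  f→[1+1+1+1+1]=5
q^17  k|17↦f(k): 17:1 1:1  a_17=2
d|18:{1,2,3,6,9,18}  Σf=1+1+1+1+1+1=6
d|19:{1,19}  Σf=1+1=2
q^20  k|20↦f(k): 1:1 2:1 4:1 5:1 10:1 20:1  a_20=6
q^21  k|21↦f(k): 21:1 7:1 3:1 1:1  a_21=4
q^22  k|22↦f(k): 22:1 11:1 2:1 1:1  a_22=4

4, 4, 5, 2, 6, 2, 6, 4, 4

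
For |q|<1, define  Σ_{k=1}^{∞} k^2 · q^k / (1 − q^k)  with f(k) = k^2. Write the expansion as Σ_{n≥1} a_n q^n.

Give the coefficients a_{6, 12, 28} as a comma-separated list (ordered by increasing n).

50, 210, 1050

[q^6] f(6)=36,f(3)=9,f(2)=4,f(1)=1 ⇒ 50
[q^12] f(1)=1,f(2)=4,f(3)=9,f(4)=16,f(6)=36,f(12)=144 ⇒ 210
q^28  k|28↦f(k): 28:784 14:196 7:49 4:16 2:4 1:1  a_28=1050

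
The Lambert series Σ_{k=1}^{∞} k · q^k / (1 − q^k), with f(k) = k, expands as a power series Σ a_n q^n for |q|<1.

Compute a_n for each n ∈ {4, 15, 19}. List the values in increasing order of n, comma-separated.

7, 24, 20

n=4: 4·1 2·2 1·4  f→[4+2+1]=7
n=15: 1·15 3·5 5·3 15·1  f→[1+3+5+15]=24
q^19  k|19↦f(k): 19:19 1:1  a_19=20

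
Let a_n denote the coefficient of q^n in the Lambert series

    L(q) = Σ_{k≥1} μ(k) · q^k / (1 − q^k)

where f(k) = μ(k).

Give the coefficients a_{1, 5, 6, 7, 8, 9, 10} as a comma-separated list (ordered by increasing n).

1, 0, 0, 0, 0, 0, 0

q^1  k|1↦μ(k): 1:1  a_1=1
[q^5] μ(1)=1,μ(5)=-1 ⇒ 0
d|6:{6,3,2,1}  Σμ=1+(-1)+(-1)+1=0
[q^7] μ(7)=-1,μ(1)=1 ⇒ 0
n=8: 8·1 4·2 2·4 1·8  μ→[0+0+(-1)+1]=0
d|9:{9,3,1}  Σμ=0+(-1)+1=0
n=10: 1·10 2·5 5·2 10·1  μ→[1+(-1)+(-1)+1]=0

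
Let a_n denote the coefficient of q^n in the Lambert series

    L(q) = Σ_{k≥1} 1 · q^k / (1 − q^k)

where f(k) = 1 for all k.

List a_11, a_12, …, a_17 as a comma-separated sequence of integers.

q^11  k|11↦f(k): 1:1 11:1  a_11=2
[q^12] f(12)=1,f(6)=1,f(4)=1,f(3)=1,f(2)=1,f(1)=1 ⇒ 6
[q^13] f(13)=1,f(1)=1 ⇒ 2
d|14:{14,7,2,1}  Σf=1+1+1+1=4
n=15: 1·15 3·5 5·3 15·1  f→[1+1+1+1]=4
[q^16] f(1)=1,f(2)=1,f(4)=1,f(8)=1,f(16)=1 ⇒ 5
d|17:{17,1}  Σf=1+1=2

2, 6, 2, 4, 4, 5, 2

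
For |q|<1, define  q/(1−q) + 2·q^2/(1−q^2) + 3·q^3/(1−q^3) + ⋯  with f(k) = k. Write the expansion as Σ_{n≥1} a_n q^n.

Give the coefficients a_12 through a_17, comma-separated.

n=12: 1·12 2·6 3·4 4·3 6·2 12·1  f→[1+2+3+4+6+12]=28
d|13:{1,13}  Σf=1+13=14
n=14: 1·14 2·7 7·2 14·1  f→[1+2+7+14]=24
[q^15] f(15)=15,f(5)=5,f(3)=3,f(1)=1 ⇒ 24
n=16: 16·1 8·2 4·4 2·8 1·16  f→[16+8+4+2+1]=31
[q^17] f(17)=17,f(1)=1 ⇒ 18

28, 14, 24, 24, 31, 18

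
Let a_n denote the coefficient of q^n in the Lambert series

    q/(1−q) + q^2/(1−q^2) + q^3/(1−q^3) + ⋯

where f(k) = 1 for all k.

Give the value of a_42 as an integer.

a_42 = 8

d|42:{1,2,3,6,7,14,21,42}  Σf=1+1+1+1+1+1+1+1=8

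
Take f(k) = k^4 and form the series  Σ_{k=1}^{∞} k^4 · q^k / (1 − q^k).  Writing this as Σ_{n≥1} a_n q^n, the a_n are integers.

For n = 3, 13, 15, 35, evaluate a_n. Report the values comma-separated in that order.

82, 28562, 51332, 1503652

q^3  k|3↦f(k): 3:81 1:1  a_3=82
[q^13] f(13)=28561,f(1)=1 ⇒ 28562
[q^15] f(1)=1,f(3)=81,f(5)=625,f(15)=50625 ⇒ 51332
n=35: 1·35 5·7 7·5 35·1  f→[1+625+2401+1500625]=1503652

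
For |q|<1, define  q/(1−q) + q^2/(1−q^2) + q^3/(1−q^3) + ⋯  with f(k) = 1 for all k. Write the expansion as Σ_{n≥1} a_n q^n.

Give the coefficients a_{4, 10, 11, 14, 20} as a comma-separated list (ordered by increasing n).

q^4  k|4↦f(k): 4:1 2:1 1:1  a_4=3
n=10: 1·10 2·5 5·2 10·1  f→[1+1+1+1]=4
[q^11] f(11)=1,f(1)=1 ⇒ 2
n=14: 14·1 7·2 2·7 1·14  f→[1+1+1+1]=4
d|20:{1,2,4,5,10,20}  Σf=1+1+1+1+1+1=6

3, 4, 2, 4, 6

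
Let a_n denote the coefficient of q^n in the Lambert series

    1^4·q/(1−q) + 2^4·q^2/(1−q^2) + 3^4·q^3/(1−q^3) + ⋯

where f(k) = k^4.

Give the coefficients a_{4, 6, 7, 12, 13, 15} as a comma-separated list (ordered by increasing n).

d|4:{1,2,4}  Σf=1+16+256=273
q^6  k|6↦f(k): 1:1 2:16 3:81 6:1296  a_6=1394
q^7  k|7↦f(k): 1:1 7:2401  a_7=2402
d|12:{1,2,3,4,6,12}  Σf=1+16+81+256+1296+20736=22386
d|13:{13,1}  Σf=28561+1=28562
[q^15] f(1)=1,f(3)=81,f(5)=625,f(15)=50625 ⇒ 51332

273, 1394, 2402, 22386, 28562, 51332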